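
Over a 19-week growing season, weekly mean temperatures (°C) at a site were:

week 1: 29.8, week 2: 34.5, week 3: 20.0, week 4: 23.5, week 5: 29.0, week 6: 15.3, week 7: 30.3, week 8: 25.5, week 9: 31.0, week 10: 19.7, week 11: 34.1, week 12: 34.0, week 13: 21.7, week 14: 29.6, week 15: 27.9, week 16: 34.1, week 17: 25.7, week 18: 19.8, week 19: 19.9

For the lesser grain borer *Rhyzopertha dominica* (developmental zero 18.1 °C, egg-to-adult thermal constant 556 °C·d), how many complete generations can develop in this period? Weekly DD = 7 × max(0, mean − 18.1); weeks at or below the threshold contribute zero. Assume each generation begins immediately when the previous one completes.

2 generations

Weekly DD (7 × max(0, T̄ − 18.1)): 81.9, 114.8, 13.3, 37.8, 76.3, 0.0, 85.4, 51.8, 90.3, 11.2, 112.0, 111.3, 25.2, 80.5, 68.6, 112.0, 53.2, 11.9, 12.6.
Season total = 1150.1 DD.
Complete generations = ⌊1150.1 / 556⌋ = 2.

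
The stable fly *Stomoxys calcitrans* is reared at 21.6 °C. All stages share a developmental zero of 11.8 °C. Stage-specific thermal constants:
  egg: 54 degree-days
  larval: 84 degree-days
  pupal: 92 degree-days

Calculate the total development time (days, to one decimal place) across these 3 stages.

23.5 days

Daily accumulation at 21.6 °C = 21.6 − 11.8 = 9.8 DD/day.
Total K = 54 + 84 + 92 = 230 DD.
Total duration = 230 / 9.8 = 23.469 ≈ 23.5 days.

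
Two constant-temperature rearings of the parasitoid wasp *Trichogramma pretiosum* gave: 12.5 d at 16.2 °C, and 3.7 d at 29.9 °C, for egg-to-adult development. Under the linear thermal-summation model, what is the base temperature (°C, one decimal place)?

Linear rate model ⇒ the product D·(T − T_b) is constant across temperatures.
12.5·(16.2 − T_b) = 3.7·(29.9 − T_b)
T_b = (12.5·16.2 − 3.7·29.9) / (12.5 − 3.7) = 91.87 / 8.8 = 10.440 °C ≈ 10.4 °C.

10.4 °C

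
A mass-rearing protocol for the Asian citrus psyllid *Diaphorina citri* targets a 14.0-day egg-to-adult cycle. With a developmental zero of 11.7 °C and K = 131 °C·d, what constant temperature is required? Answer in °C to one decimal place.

Required daily accumulation = 131 / 14.0 = 9.357 DD/day.
T = T_base + 9.357 = 11.7 + 9.357 = 21.057 ≈ 21.1 °C.

21.1 °C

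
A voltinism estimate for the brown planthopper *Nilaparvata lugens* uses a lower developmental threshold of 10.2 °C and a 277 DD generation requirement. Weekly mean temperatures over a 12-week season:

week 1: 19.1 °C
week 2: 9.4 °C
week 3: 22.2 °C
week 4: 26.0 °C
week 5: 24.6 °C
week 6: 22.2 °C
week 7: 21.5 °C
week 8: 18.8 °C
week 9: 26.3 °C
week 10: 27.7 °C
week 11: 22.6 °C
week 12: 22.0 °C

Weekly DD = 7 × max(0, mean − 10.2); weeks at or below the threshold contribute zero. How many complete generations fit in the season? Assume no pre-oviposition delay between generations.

Weekly DD (7 × max(0, T̄ − 10.2)): 62.3, 0.0, 84.0, 110.6, 100.8, 84.0, 79.1, 60.2, 112.7, 122.5, 86.8, 82.6.
Season total = 985.6 DD.
Complete generations = ⌊985.6 / 277⌋ = 3.

3 generations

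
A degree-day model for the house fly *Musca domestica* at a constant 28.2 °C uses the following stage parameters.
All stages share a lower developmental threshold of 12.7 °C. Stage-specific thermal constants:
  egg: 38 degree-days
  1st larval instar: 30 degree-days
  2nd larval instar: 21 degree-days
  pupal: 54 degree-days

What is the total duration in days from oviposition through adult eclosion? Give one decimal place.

Daily accumulation at 28.2 °C = 28.2 − 12.7 = 15.5 DD/day.
Total K = 38 + 30 + 21 + 54 = 143 DD.
Total duration = 143 / 15.5 = 9.226 ≈ 9.2 days.

9.2 days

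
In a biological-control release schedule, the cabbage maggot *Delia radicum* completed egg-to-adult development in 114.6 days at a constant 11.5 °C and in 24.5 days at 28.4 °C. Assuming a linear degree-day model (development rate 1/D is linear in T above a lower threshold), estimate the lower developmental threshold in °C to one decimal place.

Under the model K = D·(T − T_b), so D₁·(T₁ − T_b) = D₂·(T₂ − T_b).
114.6·(11.5 − T_b) = 24.5·(28.4 − T_b)
T_b = (114.6·11.5 − 24.5·28.4) / (114.6 − 24.5) = 622.10 / 90.1 = 6.905 °C ≈ 6.9 °C.

6.9 °C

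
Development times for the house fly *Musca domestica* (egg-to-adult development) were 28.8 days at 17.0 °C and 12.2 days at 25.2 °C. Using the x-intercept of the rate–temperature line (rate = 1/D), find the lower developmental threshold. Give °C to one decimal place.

Under the model K = D·(T − T_b), so D₁·(T₁ − T_b) = D₂·(T₂ − T_b).
28.8·(17.0 − T_b) = 12.2·(25.2 − T_b)
T_b = (28.8·17.0 − 12.2·25.2) / (28.8 − 12.2) = 182.16 / 16.6 = 10.973 °C ≈ 11.0 °C.

11.0 °C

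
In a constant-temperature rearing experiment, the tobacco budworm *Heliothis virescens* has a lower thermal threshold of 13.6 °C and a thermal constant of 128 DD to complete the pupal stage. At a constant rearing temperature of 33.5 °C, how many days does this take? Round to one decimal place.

6.4 days

Daily accumulation = 33.5 − 13.6 = 19.9 DD/day.
Duration = 128 / 19.9 = 6.432 ≈ 6.4 days.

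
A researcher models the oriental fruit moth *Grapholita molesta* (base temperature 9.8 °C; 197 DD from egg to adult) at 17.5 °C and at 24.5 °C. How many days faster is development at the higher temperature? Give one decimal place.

12.2 days

At 17.5 °C: 197 / (17.5 − 9.8) = 197 / 7.7 = 25.584 d.
At 24.5 °C: 197 / (24.5 − 9.8) = 197 / 14.7 = 13.401 d.
Difference = |25.584 − 13.401| = 12.183 ≈ 12.2 days.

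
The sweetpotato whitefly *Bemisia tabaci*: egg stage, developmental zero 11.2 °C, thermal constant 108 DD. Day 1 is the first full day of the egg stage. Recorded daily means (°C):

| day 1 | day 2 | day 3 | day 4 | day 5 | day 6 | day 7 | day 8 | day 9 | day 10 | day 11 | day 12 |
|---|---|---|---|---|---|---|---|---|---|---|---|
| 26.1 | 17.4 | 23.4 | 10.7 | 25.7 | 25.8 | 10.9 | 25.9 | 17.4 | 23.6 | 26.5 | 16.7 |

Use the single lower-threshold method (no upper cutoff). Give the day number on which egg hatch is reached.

day 11

Daily DD above 11.2 °C: 14.9, 6.2, 12.2, 0.0, 14.5, 14.6, 0.0, 14.7, 6.2, 12.4, 15.3, 5.5.
Cumulative: 14.9, 21.1, 33.3, 33.3, 47.8, 62.4, 62.4, 77.1, 83.3, 95.7, 111.0, 116.5.
The total first reaches 108 DD on day 11.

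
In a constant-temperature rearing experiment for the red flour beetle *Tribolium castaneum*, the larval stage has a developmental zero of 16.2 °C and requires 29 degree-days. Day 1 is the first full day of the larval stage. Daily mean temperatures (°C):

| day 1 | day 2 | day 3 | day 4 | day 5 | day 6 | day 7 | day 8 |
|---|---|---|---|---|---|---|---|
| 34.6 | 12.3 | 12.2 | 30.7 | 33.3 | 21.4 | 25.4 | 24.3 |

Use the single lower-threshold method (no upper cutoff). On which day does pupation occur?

Daily DD above 16.2 °C: 18.4, 0.0, 0.0, 14.5, 17.1, 5.2, 9.2, 8.1.
Cumulative: 18.4, 18.4, 18.4, 32.9, 50.0, 55.2, 64.4, 72.5.
The total first reaches 29 DD on day 4.

day 4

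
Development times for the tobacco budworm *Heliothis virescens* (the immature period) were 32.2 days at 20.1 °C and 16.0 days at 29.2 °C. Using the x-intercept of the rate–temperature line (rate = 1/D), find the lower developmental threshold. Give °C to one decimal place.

11.1 °C

Linear rate model ⇒ the product D·(T − T_b) is constant across temperatures.
32.2·(20.1 − T_b) = 16.0·(29.2 − T_b)
T_b = (32.2·20.1 − 16.0·29.2) / (32.2 − 16.0) = 180.02 / 16.2 = 11.112 °C ≈ 11.1 °C.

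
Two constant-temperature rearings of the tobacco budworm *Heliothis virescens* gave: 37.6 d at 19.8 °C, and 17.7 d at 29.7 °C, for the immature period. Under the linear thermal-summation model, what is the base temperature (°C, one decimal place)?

Linear rate model ⇒ the product D·(T − T_b) is constant across temperatures.
37.6·(19.8 − T_b) = 17.7·(29.7 − T_b)
T_b = (37.6·19.8 − 17.7·29.7) / (37.6 − 17.7) = 218.79 / 19.9 = 10.994 °C ≈ 11.0 °C.

11.0 °C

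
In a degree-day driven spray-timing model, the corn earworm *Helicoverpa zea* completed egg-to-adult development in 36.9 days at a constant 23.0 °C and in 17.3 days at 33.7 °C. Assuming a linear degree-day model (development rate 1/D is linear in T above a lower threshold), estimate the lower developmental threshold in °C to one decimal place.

13.6 °C

Equal thermal constants: D₁(T₁ − T_b) = D₂(T₂ − T_b).
36.9·(23.0 − T_b) = 17.3·(33.7 − T_b)
T_b = (36.9·23.0 − 17.3·33.7) / (36.9 − 17.3) = 265.69 / 19.6 = 13.556 °C ≈ 13.6 °C.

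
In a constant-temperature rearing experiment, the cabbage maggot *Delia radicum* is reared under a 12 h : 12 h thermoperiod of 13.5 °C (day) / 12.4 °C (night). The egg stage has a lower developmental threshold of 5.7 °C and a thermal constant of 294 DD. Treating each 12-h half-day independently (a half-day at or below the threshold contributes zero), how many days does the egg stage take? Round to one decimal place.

Day half: max(0, 13.5 − 5.7) × 0.5 = 7.8 × 0.5 = 3.90 DD.
Night half: max(0, 12.4 − 5.7) × 0.5 = 6.7 × 0.5 = 3.35 DD.
Per 24 h: 7.25 DD/day.
Duration = 294 / 7.25 = 40.552 ≈ 40.6 days.

40.6 days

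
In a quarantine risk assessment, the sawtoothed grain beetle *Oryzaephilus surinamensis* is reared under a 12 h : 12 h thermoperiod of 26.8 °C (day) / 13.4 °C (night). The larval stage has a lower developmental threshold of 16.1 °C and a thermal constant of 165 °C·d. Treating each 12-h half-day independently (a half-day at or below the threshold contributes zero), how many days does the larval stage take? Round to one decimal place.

Day half: max(0, 26.8 − 16.1) × 0.5 = 10.7 × 0.5 = 5.35 DD.
Night half: max(0, 13.4 − 16.1) × 0.5 = 0.0 × 0.5 = 0.00 DD.
Per 24 h: 5.35 DD/day.
Duration = 165 / 5.35 = 30.841 ≈ 30.8 days.

30.8 days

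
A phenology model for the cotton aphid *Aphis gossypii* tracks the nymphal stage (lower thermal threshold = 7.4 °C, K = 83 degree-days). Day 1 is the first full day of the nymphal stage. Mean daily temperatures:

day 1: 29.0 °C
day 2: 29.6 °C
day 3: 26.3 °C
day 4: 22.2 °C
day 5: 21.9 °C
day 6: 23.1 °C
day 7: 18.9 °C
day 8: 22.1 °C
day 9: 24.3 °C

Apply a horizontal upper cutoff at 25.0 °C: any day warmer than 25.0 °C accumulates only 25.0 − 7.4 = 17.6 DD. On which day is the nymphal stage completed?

day 6

Daily DD above 7.4 °C (capped at 17.6): 17.6, 17.6, 17.6, 14.8, 14.5, 15.7, 11.5, 14.7, 16.9.
Cumulative: 17.6, 35.2, 52.8, 67.6, 82.1, 97.8, 109.3, 124.0, 140.9.
The total first reaches 83 DD on day 6.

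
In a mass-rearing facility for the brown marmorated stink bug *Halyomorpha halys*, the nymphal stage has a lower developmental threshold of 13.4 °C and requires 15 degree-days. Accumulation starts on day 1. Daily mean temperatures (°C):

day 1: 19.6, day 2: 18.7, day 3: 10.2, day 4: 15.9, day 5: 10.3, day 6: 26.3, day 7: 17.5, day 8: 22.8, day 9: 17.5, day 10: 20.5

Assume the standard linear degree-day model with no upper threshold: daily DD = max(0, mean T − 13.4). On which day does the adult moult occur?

Daily DD above 13.4 °C: 6.2, 5.3, 0.0, 2.5, 0.0, 12.9, 4.1, 9.4, 4.1, 7.1.
Cumulative: 6.2, 11.5, 11.5, 14.0, 14.0, 26.9, 31.0, 40.4, 44.5, 51.6.
The total first reaches 15 DD on day 6.

day 6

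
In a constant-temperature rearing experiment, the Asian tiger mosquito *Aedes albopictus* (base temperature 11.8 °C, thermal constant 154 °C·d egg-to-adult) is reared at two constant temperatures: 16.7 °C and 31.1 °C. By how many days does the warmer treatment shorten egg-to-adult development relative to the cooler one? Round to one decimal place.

23.4 days

At 16.7 °C: 154 / (16.7 − 11.8) = 154 / 4.9 = 31.429 d.
At 31.1 °C: 154 / (31.1 − 11.8) = 154 / 19.3 = 7.979 d.
Difference = |31.429 − 7.979| = 23.449 ≈ 23.4 days.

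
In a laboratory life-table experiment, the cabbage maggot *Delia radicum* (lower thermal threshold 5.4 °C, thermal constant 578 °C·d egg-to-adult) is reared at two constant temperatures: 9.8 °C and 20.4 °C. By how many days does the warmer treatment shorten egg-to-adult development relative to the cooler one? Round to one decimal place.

At 9.8 °C: 578 / (9.8 − 5.4) = 578 / 4.4 = 131.364 d.
At 20.4 °C: 578 / (20.4 − 5.4) = 578 / 15.0 = 38.533 d.
Difference = |131.364 − 38.533| = 92.830 ≈ 92.8 days.

92.8 days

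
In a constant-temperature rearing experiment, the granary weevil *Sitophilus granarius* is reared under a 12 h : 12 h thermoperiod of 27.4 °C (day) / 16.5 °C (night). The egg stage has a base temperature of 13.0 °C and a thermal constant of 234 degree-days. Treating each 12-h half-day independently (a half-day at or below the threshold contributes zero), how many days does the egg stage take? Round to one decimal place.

Day half: max(0, 27.4 − 13.0) × 0.5 = 14.4 × 0.5 = 7.20 DD.
Night half: max(0, 16.5 − 13.0) × 0.5 = 3.5 × 0.5 = 1.75 DD.
Per 24 h: 8.95 DD/day.
Duration = 234 / 8.95 = 26.145 ≈ 26.1 days.

26.1 days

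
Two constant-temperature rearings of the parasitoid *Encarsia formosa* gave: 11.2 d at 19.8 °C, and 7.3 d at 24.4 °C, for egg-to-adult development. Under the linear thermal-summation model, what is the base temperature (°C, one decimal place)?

Equal thermal constants: D₁(T₁ − T_b) = D₂(T₂ − T_b).
11.2·(19.8 − T_b) = 7.3·(24.4 − T_b)
T_b = (11.2·19.8 − 7.3·24.4) / (11.2 − 7.3) = 43.64 / 3.9 = 11.190 °C ≈ 11.2 °C.

11.2 °C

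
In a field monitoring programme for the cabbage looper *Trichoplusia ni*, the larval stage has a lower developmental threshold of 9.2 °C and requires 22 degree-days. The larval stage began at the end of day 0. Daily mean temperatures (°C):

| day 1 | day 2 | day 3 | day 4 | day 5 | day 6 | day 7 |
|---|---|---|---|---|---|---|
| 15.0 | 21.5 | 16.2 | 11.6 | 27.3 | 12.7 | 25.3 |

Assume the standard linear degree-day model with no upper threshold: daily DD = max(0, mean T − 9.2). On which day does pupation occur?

day 3

Daily DD above 9.2 °C: 5.8, 12.3, 7.0, 2.4, 18.1, 3.5, 16.1.
Cumulative: 5.8, 18.1, 25.1, 27.5, 45.6, 49.1, 65.2.
The total first reaches 22 DD on day 3.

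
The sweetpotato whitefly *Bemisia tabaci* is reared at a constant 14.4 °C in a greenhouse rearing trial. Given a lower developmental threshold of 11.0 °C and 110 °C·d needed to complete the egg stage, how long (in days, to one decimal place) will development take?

Daily accumulation = 14.4 − 11.0 = 3.4 DD/day.
Duration = 110 / 3.4 = 32.353 ≈ 32.4 days.

32.4 days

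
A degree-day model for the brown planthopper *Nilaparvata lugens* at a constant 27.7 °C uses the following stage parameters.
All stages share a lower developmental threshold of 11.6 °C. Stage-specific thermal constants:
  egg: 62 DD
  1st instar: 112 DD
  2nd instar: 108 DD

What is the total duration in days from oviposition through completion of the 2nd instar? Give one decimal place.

Daily accumulation at 27.7 °C = 27.7 − 11.6 = 16.1 DD/day.
Total K = 62 + 112 + 108 = 282 DD.
Total duration = 282 / 16.1 = 17.516 ≈ 17.5 days.

17.5 days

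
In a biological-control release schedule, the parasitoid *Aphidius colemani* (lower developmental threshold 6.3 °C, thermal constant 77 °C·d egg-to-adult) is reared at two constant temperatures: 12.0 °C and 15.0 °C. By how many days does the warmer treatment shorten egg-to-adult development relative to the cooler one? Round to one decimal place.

4.7 days

At 12.0 °C: 77 / (12.0 − 6.3) = 77 / 5.7 = 13.509 d.
At 15.0 °C: 77 / (15.0 − 6.3) = 77 / 8.7 = 8.851 d.
Difference = |13.509 − 8.851| = 4.658 ≈ 4.7 days.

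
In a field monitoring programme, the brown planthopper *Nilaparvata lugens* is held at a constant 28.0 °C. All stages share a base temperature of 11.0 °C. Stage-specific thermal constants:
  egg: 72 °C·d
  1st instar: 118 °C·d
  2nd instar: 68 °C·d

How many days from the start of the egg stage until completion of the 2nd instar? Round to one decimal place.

15.2 days

Daily accumulation at 28.0 °C = 28.0 − 11.0 = 17.0 DD/day.
Total K = 72 + 118 + 68 = 258 DD.
Total duration = 258 / 17.0 = 15.176 ≈ 15.2 days.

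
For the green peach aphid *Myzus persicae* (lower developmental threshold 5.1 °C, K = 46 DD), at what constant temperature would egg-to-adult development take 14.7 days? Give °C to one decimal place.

8.2 °C

Required daily accumulation = 46 / 14.7 = 3.129 DD/day.
T = T_base + 3.129 = 5.1 + 3.129 = 8.229 ≈ 8.2 °C.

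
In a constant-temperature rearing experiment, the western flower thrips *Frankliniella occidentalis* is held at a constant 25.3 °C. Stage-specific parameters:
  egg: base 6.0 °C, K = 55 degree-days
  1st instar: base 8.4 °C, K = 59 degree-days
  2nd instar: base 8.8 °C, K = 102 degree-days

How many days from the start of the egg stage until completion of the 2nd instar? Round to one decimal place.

12.5 days

egg: 55 / (25.3 − 6.0) = 55 / 19.3 = 2.850 d.
1st instar: 59 / (25.3 − 8.4) = 59 / 16.9 = 3.491 d.
2nd instar: 102 / (25.3 − 8.8) = 102 / 16.5 = 6.182 d.
Sum = 12.523 ≈ 12.5 days.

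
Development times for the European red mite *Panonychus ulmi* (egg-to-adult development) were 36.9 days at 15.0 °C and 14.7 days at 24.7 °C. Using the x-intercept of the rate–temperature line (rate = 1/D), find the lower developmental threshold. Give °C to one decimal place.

Equal thermal constants: D₁(T₁ − T_b) = D₂(T₂ − T_b).
36.9·(15.0 − T_b) = 14.7·(24.7 − T_b)
T_b = (36.9·15.0 − 14.7·24.7) / (36.9 − 14.7) = 190.41 / 22.2 = 8.577 °C ≈ 8.6 °C.

8.6 °C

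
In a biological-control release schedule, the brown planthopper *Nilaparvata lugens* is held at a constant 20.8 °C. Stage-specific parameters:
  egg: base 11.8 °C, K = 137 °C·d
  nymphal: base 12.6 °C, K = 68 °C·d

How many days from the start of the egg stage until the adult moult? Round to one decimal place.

23.5 days

egg: 137 / (20.8 − 11.8) = 137 / 9.0 = 15.222 d.
nymphal: 68 / (20.8 − 12.6) = 68 / 8.2 = 8.293 d.
Sum = 23.515 ≈ 23.5 days.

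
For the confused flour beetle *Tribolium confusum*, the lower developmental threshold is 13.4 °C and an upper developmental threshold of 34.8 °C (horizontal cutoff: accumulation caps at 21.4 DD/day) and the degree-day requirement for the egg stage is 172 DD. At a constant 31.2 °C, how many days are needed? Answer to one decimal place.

Daily accumulation = 31.2 − 13.4 = 17.8 DD/day.
Duration = 172 / 17.8 = 9.663 ≈ 9.7 days.

9.7 days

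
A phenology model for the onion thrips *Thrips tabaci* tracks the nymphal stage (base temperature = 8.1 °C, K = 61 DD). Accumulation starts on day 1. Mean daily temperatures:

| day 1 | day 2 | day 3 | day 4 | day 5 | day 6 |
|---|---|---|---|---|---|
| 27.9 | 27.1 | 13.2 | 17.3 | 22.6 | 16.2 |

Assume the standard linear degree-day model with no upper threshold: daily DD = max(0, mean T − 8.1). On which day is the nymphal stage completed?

Daily DD above 8.1 °C: 19.8, 19.0, 5.1, 9.2, 14.5, 8.1.
Cumulative: 19.8, 38.8, 43.9, 53.1, 67.6, 75.7.
The total first reaches 61 DD on day 5.

day 5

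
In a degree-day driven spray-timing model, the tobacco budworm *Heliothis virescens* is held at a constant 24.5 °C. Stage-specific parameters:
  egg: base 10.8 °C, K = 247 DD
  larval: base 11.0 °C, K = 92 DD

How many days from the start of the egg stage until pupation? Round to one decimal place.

24.8 days

egg: 247 / (24.5 − 10.8) = 247 / 13.7 = 18.029 d.
larval: 92 / (24.5 − 11.0) = 92 / 13.5 = 6.815 d.
Sum = 24.844 ≈ 24.8 days.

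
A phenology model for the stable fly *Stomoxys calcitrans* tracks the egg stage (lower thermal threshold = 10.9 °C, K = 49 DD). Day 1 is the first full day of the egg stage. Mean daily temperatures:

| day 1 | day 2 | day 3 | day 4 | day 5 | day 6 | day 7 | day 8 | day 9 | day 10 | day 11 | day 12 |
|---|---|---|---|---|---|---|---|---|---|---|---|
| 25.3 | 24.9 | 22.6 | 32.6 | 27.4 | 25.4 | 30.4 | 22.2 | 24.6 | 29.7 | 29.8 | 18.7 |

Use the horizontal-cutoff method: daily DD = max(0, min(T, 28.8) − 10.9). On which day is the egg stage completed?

day 4

Daily DD above 10.9 °C (capped at 17.9): 14.4, 14.0, 11.7, 17.9, 16.5, 14.5, 17.9, 11.3, 13.7, 17.9, 17.9, 7.8.
Cumulative: 14.4, 28.4, 40.1, 58.0, 74.5, 89.0, 106.9, 118.2, 131.9, 149.8, 167.7, 175.5.
The total first reaches 49 DD on day 4.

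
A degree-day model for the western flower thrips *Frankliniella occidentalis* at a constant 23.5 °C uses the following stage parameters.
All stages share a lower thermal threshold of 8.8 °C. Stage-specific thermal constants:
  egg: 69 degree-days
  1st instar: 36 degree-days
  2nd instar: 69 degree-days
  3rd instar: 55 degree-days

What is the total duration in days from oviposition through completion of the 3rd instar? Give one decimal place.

Daily accumulation at 23.5 °C = 23.5 − 8.8 = 14.7 DD/day.
Total K = 69 + 36 + 69 + 55 = 229 DD.
Total duration = 229 / 14.7 = 15.578 ≈ 15.6 days.

15.6 days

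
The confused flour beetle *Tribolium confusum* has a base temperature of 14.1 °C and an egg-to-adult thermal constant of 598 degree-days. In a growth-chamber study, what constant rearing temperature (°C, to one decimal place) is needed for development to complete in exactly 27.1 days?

Required daily accumulation = 598 / 27.1 = 22.066 DD/day.
T = T_base + 22.066 = 14.1 + 22.066 = 36.166 ≈ 36.2 °C.

36.2 °C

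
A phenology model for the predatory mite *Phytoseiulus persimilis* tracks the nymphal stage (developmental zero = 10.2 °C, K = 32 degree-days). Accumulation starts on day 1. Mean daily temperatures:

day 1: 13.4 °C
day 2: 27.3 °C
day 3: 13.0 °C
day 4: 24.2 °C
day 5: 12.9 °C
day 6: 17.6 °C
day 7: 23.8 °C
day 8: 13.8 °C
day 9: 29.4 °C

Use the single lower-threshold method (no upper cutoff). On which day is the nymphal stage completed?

day 4

Daily DD above 10.2 °C: 3.2, 17.1, 2.8, 14.0, 2.7, 7.4, 13.6, 3.6, 19.2.
Cumulative: 3.2, 20.3, 23.1, 37.1, 39.8, 47.2, 60.8, 64.4, 83.6.
The total first reaches 32 DD on day 4.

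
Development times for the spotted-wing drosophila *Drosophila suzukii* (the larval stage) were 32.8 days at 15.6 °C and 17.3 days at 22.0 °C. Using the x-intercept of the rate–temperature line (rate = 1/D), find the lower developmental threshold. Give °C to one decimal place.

Equal thermal constants: D₁(T₁ − T_b) = D₂(T₂ − T_b).
32.8·(15.6 − T_b) = 17.3·(22.0 − T_b)
T_b = (32.8·15.6 − 17.3·22.0) / (32.8 − 17.3) = 131.08 / 15.5 = 8.457 °C ≈ 8.5 °C.

8.5 °C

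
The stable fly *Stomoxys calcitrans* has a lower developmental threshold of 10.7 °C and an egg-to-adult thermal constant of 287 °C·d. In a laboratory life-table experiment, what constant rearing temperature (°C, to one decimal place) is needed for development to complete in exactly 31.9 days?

Required daily accumulation = 287 / 31.9 = 8.997 DD/day.
T = T_base + 8.997 = 10.7 + 8.997 = 19.697 ≈ 19.7 °C.

19.7 °C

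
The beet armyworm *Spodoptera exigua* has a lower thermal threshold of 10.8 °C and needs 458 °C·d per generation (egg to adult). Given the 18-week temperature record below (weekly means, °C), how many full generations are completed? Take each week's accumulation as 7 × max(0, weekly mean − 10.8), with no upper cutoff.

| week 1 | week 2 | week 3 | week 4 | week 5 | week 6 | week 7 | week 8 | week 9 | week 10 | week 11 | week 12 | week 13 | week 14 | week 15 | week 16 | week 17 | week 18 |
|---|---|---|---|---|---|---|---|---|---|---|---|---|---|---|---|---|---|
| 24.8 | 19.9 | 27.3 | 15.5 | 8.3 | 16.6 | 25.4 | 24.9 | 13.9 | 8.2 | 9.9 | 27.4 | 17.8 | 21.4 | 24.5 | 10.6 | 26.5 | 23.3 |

2 generations

Weekly DD (7 × max(0, T̄ − 10.8)): 98.0, 63.7, 115.5, 32.9, 0.0, 40.6, 102.2, 98.7, 21.7, 0.0, 0.0, 116.2, 49.0, 74.2, 95.9, 0.0, 109.9, 87.5.
Season total = 1106.0 DD.
Complete generations = ⌊1106.0 / 458⌋ = 2.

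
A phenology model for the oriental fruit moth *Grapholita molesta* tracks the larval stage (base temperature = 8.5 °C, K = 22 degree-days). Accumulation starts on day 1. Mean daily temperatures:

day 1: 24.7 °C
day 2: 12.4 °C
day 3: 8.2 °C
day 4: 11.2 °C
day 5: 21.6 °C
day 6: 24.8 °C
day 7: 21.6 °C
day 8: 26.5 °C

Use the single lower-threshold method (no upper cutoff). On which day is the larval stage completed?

Daily DD above 8.5 °C: 16.2, 3.9, 0.0, 2.7, 13.1, 16.3, 13.1, 18.0.
Cumulative: 16.2, 20.1, 20.1, 22.8, 35.9, 52.2, 65.3, 83.3.
The total first reaches 22 DD on day 4.

day 4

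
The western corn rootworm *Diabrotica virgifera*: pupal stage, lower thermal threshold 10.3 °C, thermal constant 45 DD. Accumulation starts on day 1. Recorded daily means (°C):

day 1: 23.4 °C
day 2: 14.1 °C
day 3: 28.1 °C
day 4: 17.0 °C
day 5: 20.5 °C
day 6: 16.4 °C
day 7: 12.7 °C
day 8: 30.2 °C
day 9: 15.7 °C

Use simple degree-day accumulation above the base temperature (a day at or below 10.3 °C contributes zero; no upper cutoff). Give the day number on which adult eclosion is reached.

day 5

Daily DD above 10.3 °C: 13.1, 3.8, 17.8, 6.7, 10.2, 6.1, 2.4, 19.9, 5.4.
Cumulative: 13.1, 16.9, 34.7, 41.4, 51.6, 57.7, 60.1, 80.0, 85.4.
The total first reaches 45 DD on day 5.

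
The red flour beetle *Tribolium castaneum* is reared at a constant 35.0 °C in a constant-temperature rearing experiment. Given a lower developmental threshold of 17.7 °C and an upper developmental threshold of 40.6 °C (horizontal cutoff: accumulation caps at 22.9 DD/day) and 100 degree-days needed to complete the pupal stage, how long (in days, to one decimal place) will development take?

Daily accumulation = 35.0 − 17.7 = 17.3 DD/day.
Duration = 100 / 17.3 = 5.780 ≈ 5.8 days.

5.8 days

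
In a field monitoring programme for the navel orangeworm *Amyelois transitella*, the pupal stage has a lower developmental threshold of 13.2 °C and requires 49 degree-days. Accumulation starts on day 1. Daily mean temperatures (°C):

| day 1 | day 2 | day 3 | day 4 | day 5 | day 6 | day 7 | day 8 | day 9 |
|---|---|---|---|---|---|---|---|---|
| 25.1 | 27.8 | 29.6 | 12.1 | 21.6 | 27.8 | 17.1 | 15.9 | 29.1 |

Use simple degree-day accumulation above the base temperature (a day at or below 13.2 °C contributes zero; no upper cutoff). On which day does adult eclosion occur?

Daily DD above 13.2 °C: 11.9, 14.6, 16.4, 0.0, 8.4, 14.6, 3.9, 2.7, 15.9.
Cumulative: 11.9, 26.5, 42.9, 42.9, 51.3, 65.9, 69.8, 72.5, 88.4.
The total first reaches 49 DD on day 5.

day 5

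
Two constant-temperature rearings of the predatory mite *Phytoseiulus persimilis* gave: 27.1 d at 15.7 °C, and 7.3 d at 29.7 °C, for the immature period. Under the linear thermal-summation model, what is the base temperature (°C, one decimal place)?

Linear rate model ⇒ the product D·(T − T_b) is constant across temperatures.
27.1·(15.7 − T_b) = 7.3·(29.7 − T_b)
T_b = (27.1·15.7 − 7.3·29.7) / (27.1 − 7.3) = 208.66 / 19.8 = 10.538 °C ≈ 10.5 °C.

10.5 °C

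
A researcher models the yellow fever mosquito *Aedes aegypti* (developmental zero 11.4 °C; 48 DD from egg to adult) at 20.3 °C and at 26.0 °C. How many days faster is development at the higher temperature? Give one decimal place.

At 20.3 °C: 48 / (20.3 − 11.4) = 48 / 8.9 = 5.393 d.
At 26.0 °C: 48 / (26.0 − 11.4) = 48 / 14.6 = 3.288 d.
Difference = |5.393 − 3.288| = 2.106 ≈ 2.1 days.

2.1 days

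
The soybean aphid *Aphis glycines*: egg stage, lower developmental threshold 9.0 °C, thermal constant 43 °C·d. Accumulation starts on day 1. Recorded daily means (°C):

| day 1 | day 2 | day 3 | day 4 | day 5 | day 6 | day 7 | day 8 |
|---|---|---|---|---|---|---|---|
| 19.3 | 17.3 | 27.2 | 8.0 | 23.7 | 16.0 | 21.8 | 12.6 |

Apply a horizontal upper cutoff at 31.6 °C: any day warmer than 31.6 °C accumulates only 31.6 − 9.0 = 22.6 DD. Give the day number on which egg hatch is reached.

Daily DD above 9.0 °C (capped at 22.6): 10.3, 8.3, 18.2, 0.0, 14.7, 7.0, 12.8, 3.6.
Cumulative: 10.3, 18.6, 36.8, 36.8, 51.5, 58.5, 71.3, 74.9.
The total first reaches 43 DD on day 5.

day 5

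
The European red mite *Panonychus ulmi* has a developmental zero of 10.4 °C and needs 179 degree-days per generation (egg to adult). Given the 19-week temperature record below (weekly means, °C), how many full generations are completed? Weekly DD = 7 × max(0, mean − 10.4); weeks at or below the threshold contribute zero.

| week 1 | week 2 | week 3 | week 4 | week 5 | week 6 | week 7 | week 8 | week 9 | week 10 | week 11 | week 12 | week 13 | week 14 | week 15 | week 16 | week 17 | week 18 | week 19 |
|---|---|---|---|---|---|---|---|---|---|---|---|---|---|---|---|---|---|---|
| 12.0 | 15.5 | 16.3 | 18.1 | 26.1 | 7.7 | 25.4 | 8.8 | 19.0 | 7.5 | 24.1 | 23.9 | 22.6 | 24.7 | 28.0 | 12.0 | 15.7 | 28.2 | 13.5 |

Weekly DD (7 × max(0, T̄ − 10.4)): 11.2, 35.7, 41.3, 53.9, 109.9, 0.0, 105.0, 0.0, 60.2, 0.0, 95.9, 94.5, 85.4, 100.1, 123.2, 11.2, 37.1, 124.6, 21.7.
Season total = 1110.9 DD.
Complete generations = ⌊1110.9 / 179⌋ = 6.

6 generations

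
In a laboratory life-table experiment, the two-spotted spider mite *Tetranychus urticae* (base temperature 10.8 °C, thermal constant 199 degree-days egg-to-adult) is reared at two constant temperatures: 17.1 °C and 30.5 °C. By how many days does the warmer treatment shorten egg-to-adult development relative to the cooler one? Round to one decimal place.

21.5 days

At 17.1 °C: 199 / (17.1 − 10.8) = 199 / 6.3 = 31.587 d.
At 30.5 °C: 199 / (30.5 − 10.8) = 199 / 19.7 = 10.102 d.
Difference = |31.587 − 10.102| = 21.486 ≈ 21.5 days.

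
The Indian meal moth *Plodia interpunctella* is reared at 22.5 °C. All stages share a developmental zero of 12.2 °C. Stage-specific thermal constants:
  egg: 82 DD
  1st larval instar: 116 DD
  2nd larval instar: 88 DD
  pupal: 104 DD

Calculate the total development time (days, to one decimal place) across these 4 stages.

Daily accumulation at 22.5 °C = 22.5 − 12.2 = 10.3 DD/day.
Total K = 82 + 116 + 88 + 104 = 390 DD.
Total duration = 390 / 10.3 = 37.864 ≈ 37.9 days.

37.9 days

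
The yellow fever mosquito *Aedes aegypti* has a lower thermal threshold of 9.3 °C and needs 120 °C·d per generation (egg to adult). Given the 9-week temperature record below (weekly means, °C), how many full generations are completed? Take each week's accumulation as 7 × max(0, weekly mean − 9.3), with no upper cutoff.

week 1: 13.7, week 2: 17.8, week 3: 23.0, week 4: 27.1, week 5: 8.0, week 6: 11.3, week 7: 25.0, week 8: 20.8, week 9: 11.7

4 generations

Weekly DD (7 × max(0, T̄ − 9.3)): 30.8, 59.5, 95.9, 124.6, 0.0, 14.0, 109.9, 80.5, 16.8.
Season total = 532.0 DD.
Complete generations = ⌊532.0 / 120⌋ = 4.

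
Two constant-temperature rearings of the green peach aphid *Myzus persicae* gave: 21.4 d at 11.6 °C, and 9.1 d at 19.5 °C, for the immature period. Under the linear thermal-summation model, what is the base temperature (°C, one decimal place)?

Under the model K = D·(T − T_b), so D₁·(T₁ − T_b) = D₂·(T₂ − T_b).
21.4·(11.6 − T_b) = 9.1·(19.5 − T_b)
T_b = (21.4·11.6 − 9.1·19.5) / (21.4 − 9.1) = 70.79 / 12.3 = 5.755 °C ≈ 5.8 °C.

5.8 °C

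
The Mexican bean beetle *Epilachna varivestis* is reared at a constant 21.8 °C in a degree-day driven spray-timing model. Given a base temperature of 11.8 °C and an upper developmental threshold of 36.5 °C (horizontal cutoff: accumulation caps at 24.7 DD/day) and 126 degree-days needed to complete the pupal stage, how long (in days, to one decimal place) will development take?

12.6 days

Daily accumulation = 21.8 − 11.8 = 10.0 DD/day.
Duration = 126 / 10.0 = 12.600 ≈ 12.6 days.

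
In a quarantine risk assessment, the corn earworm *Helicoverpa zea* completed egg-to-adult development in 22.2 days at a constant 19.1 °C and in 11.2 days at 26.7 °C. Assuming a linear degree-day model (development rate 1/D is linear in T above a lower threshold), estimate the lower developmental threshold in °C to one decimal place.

11.4 °C

Linear rate model ⇒ the product D·(T − T_b) is constant across temperatures.
22.2·(19.1 − T_b) = 11.2·(26.7 − T_b)
T_b = (22.2·19.1 − 11.2·26.7) / (22.2 − 11.2) = 124.98 / 11.0 = 11.362 °C ≈ 11.4 °C.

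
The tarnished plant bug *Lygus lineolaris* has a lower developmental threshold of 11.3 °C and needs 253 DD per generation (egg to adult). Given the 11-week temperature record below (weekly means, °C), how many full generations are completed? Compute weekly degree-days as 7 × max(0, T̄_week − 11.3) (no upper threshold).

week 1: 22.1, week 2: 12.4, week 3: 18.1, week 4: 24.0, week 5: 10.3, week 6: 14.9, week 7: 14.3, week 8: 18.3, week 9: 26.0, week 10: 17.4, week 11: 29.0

2 generations

Weekly DD (7 × max(0, T̄ − 11.3)): 75.6, 7.7, 47.6, 88.9, 0.0, 25.2, 21.0, 49.0, 102.9, 42.7, 123.9.
Season total = 584.5 DD.
Complete generations = ⌊584.5 / 253⌋ = 2.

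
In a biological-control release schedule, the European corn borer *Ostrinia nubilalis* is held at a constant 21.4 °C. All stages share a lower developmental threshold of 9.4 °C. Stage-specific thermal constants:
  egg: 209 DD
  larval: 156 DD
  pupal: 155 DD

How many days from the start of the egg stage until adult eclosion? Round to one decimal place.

43.3 days

Daily accumulation at 21.4 °C = 21.4 − 9.4 = 12.0 DD/day.
Total K = 209 + 156 + 155 = 520 DD.
Total duration = 520 / 12.0 = 43.333 ≈ 43.3 days.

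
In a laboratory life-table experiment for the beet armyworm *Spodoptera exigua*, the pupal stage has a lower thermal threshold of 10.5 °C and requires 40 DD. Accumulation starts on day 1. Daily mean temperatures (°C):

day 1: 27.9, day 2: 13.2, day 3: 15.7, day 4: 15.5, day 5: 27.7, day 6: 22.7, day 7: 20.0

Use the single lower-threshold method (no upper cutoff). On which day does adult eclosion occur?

day 5

Daily DD above 10.5 °C: 17.4, 2.7, 5.2, 5.0, 17.2, 12.2, 9.5.
Cumulative: 17.4, 20.1, 25.3, 30.3, 47.5, 59.7, 69.2.
The total first reaches 40 DD on day 5.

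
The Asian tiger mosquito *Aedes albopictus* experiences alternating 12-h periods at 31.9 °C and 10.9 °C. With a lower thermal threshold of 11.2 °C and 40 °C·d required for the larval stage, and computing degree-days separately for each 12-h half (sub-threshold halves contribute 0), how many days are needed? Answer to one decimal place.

3.9 days

Day half: max(0, 31.9 − 11.2) × 0.5 = 20.7 × 0.5 = 10.35 DD.
Night half: max(0, 10.9 − 11.2) × 0.5 = 0.0 × 0.5 = 0.00 DD.
Per 24 h: 10.35 DD/day.
Duration = 40 / 10.35 = 3.865 ≈ 3.9 days.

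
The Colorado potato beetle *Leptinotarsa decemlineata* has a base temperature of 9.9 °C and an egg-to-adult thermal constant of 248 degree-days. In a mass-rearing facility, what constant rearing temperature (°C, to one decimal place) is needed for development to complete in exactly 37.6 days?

16.5 °C

Required daily accumulation = 248 / 37.6 = 6.596 DD/day.
T = T_base + 6.596 = 9.9 + 6.596 = 16.496 ≈ 16.5 °C.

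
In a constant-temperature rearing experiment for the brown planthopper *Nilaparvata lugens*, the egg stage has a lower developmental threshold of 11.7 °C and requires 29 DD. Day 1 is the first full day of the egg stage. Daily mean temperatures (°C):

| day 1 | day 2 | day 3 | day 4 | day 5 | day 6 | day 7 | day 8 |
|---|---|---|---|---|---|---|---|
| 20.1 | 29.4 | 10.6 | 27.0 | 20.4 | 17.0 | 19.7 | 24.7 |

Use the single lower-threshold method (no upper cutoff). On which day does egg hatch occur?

day 4

Daily DD above 11.7 °C: 8.4, 17.7, 0.0, 15.3, 8.7, 5.3, 8.0, 13.0.
Cumulative: 8.4, 26.1, 26.1, 41.4, 50.1, 55.4, 63.4, 76.4.
The total first reaches 29 DD on day 4.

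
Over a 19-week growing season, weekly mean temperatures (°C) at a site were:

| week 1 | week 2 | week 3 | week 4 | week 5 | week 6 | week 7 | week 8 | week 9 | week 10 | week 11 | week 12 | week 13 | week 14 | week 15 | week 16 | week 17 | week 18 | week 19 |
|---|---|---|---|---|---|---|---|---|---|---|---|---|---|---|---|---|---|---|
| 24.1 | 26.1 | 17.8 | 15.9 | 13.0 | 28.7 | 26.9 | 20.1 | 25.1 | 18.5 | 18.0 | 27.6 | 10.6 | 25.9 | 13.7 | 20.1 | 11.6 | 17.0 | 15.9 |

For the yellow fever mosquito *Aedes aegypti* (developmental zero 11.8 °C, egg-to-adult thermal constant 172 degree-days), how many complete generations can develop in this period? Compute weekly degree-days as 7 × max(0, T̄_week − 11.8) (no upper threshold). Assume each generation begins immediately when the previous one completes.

Weekly DD (7 × max(0, T̄ − 11.8)): 86.1, 100.1, 42.0, 28.7, 8.4, 118.3, 105.7, 58.1, 93.1, 46.9, 43.4, 110.6, 0.0, 98.7, 13.3, 58.1, 0.0, 36.4, 28.7.
Season total = 1076.6 DD.
Complete generations = ⌊1076.6 / 172⌋ = 6.

6 generations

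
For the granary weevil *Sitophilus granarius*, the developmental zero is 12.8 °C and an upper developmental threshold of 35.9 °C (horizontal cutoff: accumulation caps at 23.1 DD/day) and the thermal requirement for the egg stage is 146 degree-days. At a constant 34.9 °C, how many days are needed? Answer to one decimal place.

6.6 days

Daily accumulation = 34.9 − 12.8 = 22.1 DD/day.
Duration = 146 / 22.1 = 6.606 ≈ 6.6 days.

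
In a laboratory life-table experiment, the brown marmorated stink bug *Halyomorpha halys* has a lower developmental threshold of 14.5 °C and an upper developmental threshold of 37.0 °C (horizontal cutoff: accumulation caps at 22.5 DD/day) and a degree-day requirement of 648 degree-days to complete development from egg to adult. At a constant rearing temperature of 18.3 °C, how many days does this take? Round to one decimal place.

Daily accumulation = 18.3 − 14.5 = 3.8 DD/day.
Duration = 648 / 3.8 = 170.526 ≈ 170.5 days.

170.5 days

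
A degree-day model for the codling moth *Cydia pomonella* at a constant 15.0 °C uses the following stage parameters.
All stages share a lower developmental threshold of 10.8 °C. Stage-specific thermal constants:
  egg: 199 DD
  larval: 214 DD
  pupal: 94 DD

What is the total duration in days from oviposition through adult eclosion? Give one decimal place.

Daily accumulation at 15.0 °C = 15.0 − 10.8 = 4.2 DD/day.
Total K = 199 + 214 + 94 = 507 DD.
Total duration = 507 / 4.2 = 120.714 ≈ 120.7 days.

120.7 days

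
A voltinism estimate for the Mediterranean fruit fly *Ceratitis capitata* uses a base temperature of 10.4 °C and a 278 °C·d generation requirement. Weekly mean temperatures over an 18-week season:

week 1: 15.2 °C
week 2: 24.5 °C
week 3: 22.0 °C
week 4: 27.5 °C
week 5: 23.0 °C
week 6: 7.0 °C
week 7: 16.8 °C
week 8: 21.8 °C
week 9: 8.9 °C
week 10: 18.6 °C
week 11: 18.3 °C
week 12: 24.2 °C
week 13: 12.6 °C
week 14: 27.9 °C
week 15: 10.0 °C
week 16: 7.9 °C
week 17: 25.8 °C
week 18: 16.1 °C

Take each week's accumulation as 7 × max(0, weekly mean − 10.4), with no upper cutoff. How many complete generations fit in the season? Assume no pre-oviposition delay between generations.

Weekly DD (7 × max(0, T̄ − 10.4)): 33.6, 98.7, 81.2, 119.7, 88.2, 0.0, 44.8, 79.8, 0.0, 57.4, 55.3, 96.6, 15.4, 122.5, 0.0, 0.0, 107.8, 39.9.
Season total = 1040.9 DD.
Complete generations = ⌊1040.9 / 278⌋ = 3.

3 generations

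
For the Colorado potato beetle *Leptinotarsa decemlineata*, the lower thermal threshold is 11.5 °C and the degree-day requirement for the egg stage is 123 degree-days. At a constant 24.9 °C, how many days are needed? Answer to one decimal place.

9.2 days

Daily accumulation = 24.9 − 11.5 = 13.4 DD/day.
Duration = 123 / 13.4 = 9.179 ≈ 9.2 days.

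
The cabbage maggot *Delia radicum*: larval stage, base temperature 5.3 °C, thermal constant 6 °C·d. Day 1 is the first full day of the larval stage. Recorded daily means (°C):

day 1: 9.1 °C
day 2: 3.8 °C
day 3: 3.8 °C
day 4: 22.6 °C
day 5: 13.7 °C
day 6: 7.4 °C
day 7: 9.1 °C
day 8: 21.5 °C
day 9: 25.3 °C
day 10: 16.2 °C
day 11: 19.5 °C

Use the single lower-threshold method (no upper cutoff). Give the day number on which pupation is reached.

day 4

Daily DD above 5.3 °C: 3.8, 0.0, 0.0, 17.3, 8.4, 2.1, 3.8, 16.2, 20.0, 10.9, 14.2.
Cumulative: 3.8, 3.8, 3.8, 21.1, 29.5, 31.6, 35.4, 51.6, 71.6, 82.5, 96.7.
The total first reaches 6 DD on day 4.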